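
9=9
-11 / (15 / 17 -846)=187 / 14367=0.01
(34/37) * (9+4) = 442/37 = 11.95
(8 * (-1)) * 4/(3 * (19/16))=-512/57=-8.98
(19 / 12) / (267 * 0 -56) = -19 / 672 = -0.03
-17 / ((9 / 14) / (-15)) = 1190 / 3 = 396.67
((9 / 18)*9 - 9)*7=-63 / 2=-31.50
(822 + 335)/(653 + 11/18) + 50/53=130156/47965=2.71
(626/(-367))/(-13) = 0.13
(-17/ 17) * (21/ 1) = -21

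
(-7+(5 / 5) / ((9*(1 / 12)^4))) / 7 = 2297 / 7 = 328.14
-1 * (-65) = 65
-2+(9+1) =8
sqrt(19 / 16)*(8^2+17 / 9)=593*sqrt(19) / 36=71.80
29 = 29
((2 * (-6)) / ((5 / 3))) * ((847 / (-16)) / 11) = 693 / 20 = 34.65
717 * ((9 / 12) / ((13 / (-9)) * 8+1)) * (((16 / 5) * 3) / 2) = -116154 / 475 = -244.53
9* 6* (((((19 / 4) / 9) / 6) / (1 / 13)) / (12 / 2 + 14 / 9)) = 2223 / 272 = 8.17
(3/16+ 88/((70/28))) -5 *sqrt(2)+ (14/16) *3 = 3041/80 -5 *sqrt(2) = 30.94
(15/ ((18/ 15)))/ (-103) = -25/ 206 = -0.12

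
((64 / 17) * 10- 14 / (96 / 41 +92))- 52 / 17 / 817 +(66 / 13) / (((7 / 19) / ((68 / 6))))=473405017131 / 2444380666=193.67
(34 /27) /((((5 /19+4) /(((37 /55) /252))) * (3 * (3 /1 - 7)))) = -11951 /181870920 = -0.00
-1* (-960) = 960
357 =357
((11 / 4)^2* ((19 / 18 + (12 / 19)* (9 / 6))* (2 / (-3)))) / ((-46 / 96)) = 82885 / 3933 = 21.07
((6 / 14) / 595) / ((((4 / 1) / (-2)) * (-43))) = 3 / 358190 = 0.00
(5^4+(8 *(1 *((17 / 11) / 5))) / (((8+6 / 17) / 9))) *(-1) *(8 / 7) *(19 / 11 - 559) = 399748.78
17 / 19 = 0.89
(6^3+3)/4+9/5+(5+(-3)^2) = 1411/20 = 70.55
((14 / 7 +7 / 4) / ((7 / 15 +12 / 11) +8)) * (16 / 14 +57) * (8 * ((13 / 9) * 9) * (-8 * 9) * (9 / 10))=-1697141160 / 11039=-153740.48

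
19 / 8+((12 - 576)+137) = -3397 / 8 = -424.62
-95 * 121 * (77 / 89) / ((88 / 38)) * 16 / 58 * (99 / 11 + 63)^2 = -15850961280 / 2581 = -6141403.05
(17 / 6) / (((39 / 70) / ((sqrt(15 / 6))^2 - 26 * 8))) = -81515 / 78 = -1045.06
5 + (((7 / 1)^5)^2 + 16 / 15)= 4237128826 / 15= 282475255.07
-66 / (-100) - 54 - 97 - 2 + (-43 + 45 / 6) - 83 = -6771 / 25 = -270.84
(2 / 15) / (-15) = -2 / 225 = -0.01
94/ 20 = 47/ 10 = 4.70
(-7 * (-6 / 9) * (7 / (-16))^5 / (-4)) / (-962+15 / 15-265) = -117649 / 7713325056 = -0.00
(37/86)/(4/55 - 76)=-2035/359136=-0.01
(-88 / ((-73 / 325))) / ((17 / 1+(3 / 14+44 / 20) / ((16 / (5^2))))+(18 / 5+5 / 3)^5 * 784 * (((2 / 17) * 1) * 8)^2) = 1405944540000000 / 10098702273306506267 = 0.00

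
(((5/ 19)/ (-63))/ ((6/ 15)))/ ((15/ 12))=-10/ 1197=-0.01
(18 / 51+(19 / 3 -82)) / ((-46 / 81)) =4509 / 34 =132.62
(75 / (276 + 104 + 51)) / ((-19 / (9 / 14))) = -675 / 114646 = -0.01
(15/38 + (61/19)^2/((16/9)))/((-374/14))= -250383/1080112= -0.23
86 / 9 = 9.56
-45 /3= -15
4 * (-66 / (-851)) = 264 / 851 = 0.31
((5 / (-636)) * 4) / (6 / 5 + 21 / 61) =-1525 / 74889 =-0.02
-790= -790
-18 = -18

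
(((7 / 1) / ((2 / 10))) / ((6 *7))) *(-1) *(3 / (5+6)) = -0.23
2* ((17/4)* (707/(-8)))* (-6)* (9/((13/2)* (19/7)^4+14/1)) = 779155713/7045604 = 110.59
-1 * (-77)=77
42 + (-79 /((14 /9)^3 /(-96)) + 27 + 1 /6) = 4288897 /2058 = 2084.01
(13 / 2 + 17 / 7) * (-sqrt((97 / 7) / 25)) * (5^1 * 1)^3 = -830.92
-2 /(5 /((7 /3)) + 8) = -14 /71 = -0.20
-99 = -99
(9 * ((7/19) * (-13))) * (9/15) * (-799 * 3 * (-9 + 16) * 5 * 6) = 247356018/19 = 13018737.79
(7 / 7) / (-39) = -1 / 39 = -0.03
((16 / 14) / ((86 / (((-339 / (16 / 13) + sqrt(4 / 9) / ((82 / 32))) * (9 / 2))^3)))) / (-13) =4288219810549888023 / 2209283055616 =1941000.63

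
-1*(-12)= 12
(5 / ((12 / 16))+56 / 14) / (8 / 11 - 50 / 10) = -352 / 141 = -2.50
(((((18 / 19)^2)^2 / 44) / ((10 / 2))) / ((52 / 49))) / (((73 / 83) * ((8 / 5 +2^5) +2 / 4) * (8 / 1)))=26683587 / 1855614133516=0.00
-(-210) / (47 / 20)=4200 / 47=89.36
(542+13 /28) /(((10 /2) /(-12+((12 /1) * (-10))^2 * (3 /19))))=163175427 /665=245376.58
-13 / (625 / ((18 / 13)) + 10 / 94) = -10998 / 381965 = -0.03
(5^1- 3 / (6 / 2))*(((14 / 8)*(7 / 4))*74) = 1813 / 2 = 906.50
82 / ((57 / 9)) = 12.95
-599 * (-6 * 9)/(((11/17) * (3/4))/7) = 5132232/11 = 466566.55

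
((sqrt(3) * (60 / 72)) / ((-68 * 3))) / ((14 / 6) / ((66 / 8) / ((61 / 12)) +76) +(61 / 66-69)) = 260425 * sqrt(3) / 4338052044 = 0.00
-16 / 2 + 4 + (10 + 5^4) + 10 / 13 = 8213 / 13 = 631.77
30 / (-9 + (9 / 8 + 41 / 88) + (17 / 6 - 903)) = -99 / 2995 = -0.03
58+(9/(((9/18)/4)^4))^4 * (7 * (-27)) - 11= -349037133895538048977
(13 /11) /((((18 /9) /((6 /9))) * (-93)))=-13 /3069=-0.00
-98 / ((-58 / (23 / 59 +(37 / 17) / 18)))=451829 / 523566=0.86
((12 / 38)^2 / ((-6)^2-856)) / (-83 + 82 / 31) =279 / 184346455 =0.00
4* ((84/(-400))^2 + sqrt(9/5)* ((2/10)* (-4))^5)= 441/2500 - 12288* sqrt(5)/15625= -1.58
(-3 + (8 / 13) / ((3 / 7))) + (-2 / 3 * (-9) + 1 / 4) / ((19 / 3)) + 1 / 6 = -1217 / 2964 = -0.41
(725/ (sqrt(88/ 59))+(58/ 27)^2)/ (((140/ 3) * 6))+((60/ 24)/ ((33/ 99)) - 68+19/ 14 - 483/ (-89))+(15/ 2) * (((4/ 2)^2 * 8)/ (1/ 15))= 145 * sqrt(1298)/ 2464+16106126999/ 4541670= 3548.42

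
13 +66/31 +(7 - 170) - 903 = -1050.87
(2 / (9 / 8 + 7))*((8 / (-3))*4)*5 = -512 / 39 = -13.13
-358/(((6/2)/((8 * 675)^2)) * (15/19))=-4407696000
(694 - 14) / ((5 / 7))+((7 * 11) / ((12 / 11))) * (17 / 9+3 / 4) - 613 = 226913 / 432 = 525.26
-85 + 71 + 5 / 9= -121 / 9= -13.44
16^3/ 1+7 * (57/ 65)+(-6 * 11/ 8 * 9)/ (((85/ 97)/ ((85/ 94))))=98383679/ 24440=4025.52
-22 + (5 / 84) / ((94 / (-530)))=-88181 / 3948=-22.34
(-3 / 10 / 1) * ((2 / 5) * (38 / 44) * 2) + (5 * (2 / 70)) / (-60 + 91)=-12094 / 59675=-0.20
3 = 3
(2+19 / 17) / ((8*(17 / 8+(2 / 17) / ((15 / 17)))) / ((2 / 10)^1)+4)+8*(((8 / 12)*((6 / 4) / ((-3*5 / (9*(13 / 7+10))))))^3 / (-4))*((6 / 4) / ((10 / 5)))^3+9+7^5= 113002837050353 / 6600692000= 17119.85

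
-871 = -871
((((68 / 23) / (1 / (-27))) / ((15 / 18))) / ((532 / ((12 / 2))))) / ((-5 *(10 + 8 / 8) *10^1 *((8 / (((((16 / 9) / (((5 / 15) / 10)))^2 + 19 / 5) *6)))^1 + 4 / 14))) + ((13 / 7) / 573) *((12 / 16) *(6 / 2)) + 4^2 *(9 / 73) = 59833487644654629 / 30116128953333500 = 1.99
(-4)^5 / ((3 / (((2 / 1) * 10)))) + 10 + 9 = -20423 / 3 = -6807.67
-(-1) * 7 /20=7 /20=0.35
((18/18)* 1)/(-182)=-1/182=-0.01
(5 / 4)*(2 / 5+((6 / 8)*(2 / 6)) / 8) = 69 / 128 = 0.54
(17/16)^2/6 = 289/1536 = 0.19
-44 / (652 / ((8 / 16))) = -11 / 326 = -0.03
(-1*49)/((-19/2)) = 98/19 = 5.16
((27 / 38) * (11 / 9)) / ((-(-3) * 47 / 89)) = 979 / 1786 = 0.55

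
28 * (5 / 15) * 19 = 532 / 3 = 177.33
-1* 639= -639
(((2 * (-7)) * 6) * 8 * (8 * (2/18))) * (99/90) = -657.07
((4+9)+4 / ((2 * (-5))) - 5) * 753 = 28614 / 5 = 5722.80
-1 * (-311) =311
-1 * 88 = -88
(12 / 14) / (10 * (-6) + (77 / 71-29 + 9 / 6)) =-852 / 85897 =-0.01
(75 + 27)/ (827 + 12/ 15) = 510/ 4139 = 0.12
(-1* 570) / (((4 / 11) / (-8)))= 12540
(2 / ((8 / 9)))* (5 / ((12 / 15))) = 225 / 16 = 14.06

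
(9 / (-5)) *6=-10.80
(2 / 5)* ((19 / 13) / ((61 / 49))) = 1862 / 3965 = 0.47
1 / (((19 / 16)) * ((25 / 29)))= 464 / 475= 0.98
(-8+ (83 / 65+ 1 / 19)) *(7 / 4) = -11.67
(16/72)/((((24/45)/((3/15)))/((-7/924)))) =-1/1584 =-0.00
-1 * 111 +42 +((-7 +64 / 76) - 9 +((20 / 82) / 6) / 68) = -13373941 / 158916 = -84.16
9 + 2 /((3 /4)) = 35 /3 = 11.67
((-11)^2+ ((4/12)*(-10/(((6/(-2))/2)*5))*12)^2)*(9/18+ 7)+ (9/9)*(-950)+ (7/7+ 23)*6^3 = 32129/6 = 5354.83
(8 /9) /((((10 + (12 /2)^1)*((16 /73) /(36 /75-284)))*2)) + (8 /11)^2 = -3855419 /108900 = -35.40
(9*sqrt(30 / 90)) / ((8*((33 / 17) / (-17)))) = -289*sqrt(3) / 88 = -5.69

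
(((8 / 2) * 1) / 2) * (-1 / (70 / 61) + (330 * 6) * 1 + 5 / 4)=277253 / 70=3960.76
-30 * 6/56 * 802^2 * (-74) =1070934660/7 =152990665.71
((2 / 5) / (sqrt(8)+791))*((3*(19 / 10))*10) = 0.03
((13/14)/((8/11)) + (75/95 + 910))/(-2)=-1940877/4256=-456.03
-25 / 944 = -0.03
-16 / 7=-2.29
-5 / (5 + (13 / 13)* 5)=-0.50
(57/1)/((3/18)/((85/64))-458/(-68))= 29070/3499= 8.31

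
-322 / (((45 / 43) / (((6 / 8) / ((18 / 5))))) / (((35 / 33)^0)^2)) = -6923 / 108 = -64.10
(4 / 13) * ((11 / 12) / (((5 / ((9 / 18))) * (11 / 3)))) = 1 / 130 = 0.01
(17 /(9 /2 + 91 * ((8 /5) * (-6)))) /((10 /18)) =-102 /2897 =-0.04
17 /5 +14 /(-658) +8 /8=1029 /235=4.38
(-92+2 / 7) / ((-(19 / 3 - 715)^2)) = 2889 / 15819566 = 0.00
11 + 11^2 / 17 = 308 / 17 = 18.12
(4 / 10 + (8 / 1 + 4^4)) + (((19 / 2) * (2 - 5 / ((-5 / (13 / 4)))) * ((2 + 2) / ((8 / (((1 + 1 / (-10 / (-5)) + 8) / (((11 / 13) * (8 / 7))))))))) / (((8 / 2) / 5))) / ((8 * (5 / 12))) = 40130081 / 112640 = 356.27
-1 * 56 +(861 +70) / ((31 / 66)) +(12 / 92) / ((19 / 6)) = 26093828 / 13547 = 1926.17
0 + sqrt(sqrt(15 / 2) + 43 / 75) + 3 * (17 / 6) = sqrt(516 + 450 * sqrt(30)) / 30 + 17 / 2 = 10.32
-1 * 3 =-3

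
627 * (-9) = -5643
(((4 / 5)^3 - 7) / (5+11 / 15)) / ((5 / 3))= -7299 / 10750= -0.68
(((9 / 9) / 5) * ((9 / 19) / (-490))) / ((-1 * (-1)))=-9 / 46550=-0.00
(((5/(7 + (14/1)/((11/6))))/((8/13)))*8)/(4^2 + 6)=65/322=0.20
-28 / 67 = -0.42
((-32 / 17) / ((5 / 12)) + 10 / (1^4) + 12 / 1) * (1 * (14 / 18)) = 10402 / 765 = 13.60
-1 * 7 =-7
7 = 7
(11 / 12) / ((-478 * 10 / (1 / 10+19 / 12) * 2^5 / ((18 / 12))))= -1111 / 73420800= -0.00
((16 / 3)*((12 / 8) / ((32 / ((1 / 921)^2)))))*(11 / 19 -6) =-103 / 64466316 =-0.00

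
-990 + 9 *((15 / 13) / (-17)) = -218925 / 221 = -990.61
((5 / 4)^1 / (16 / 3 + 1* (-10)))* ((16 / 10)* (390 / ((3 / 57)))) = -3175.71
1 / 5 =0.20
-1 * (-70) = 70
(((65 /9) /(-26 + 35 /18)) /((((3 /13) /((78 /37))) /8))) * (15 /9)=-1757600 /48063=-36.57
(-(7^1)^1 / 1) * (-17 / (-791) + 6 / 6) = -808 / 113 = -7.15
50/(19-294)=-2/11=-0.18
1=1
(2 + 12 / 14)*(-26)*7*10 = -5200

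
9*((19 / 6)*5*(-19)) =-5415 / 2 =-2707.50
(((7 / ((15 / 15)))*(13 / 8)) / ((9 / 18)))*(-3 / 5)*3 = -819 / 20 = -40.95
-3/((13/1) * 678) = -1/2938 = -0.00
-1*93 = -93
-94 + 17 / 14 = -1299 / 14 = -92.79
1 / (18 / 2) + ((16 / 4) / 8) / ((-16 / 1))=23 / 288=0.08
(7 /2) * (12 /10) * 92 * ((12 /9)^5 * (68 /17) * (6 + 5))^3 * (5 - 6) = -58903861556936704 /23914845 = -2463066833.88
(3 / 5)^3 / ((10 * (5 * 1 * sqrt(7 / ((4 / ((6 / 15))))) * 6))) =9 * sqrt(70) / 87500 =0.00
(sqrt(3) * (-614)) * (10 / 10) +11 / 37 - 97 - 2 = -614 * sqrt(3) - 3652 / 37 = -1162.18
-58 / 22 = -29 / 11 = -2.64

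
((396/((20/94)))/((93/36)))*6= 670032/155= 4322.79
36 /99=0.36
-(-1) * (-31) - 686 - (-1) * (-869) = -1586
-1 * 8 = -8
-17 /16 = -1.06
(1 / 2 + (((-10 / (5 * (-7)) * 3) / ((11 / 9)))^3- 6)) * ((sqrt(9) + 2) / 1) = -23534675 / 913066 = -25.78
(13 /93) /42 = 13 /3906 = 0.00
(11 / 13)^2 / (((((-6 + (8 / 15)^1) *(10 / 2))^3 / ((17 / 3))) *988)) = -18513 / 92063017696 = -0.00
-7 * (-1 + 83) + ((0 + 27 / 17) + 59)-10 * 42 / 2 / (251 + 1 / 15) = -2351657 / 4573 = -514.25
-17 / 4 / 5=-17 / 20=-0.85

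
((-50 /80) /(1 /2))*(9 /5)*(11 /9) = -11 /4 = -2.75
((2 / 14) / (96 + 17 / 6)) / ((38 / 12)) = 36 / 78869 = 0.00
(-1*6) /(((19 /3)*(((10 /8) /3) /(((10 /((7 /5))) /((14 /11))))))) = -11880 /931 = -12.76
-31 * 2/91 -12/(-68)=-781/1547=-0.50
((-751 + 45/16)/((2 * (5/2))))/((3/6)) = -11971/40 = -299.28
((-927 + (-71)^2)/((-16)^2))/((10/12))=6171/320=19.28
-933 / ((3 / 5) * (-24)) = 1555 / 24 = 64.79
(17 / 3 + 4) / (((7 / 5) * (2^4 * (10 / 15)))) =145 / 224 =0.65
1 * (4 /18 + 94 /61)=968 /549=1.76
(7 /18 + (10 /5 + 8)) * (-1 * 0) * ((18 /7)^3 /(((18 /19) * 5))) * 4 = 0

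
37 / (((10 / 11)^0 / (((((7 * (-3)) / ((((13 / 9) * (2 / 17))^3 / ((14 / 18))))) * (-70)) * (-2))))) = -75756322845 / 4394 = -17240856.36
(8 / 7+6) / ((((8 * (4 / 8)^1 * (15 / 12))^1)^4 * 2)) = 1 / 175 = 0.01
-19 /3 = -6.33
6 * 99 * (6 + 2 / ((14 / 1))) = 25542 / 7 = 3648.86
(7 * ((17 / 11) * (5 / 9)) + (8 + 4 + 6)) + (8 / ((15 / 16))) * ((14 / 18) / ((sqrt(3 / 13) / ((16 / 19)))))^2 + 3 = 620557546 / 14474295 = 42.87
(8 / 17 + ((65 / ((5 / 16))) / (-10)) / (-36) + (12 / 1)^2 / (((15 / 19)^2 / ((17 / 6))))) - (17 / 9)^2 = 22448329 / 34425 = 652.09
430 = 430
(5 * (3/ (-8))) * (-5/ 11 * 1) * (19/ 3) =475/ 88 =5.40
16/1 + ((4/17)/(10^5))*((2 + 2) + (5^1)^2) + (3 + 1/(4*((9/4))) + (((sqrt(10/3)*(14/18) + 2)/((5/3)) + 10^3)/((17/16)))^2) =17941504*sqrt(30)/65025 + 173218822385311/195075000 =889471.39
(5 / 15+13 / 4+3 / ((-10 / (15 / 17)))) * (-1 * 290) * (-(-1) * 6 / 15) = -19633 / 51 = -384.96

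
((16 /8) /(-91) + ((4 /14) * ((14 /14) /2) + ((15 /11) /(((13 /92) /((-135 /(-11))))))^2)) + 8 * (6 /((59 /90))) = 14409223205077 /1021897877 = 14100.45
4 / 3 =1.33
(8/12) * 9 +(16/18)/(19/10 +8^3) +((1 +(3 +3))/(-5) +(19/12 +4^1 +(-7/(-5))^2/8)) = 96480169/9250200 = 10.43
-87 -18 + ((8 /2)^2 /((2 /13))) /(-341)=-35909 /341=-105.30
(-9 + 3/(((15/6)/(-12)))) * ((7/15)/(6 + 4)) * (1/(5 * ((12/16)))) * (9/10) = -819/3125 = -0.26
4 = 4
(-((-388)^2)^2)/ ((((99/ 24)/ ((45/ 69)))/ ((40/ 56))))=-4532699187200/ 1771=-2559401009.15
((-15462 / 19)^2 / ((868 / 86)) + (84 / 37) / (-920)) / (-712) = -43742071036383 / 474653283440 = -92.16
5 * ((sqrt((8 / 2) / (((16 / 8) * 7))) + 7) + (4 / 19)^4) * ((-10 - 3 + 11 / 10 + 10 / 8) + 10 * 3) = 387 * sqrt(14) / 28 + 353138661 / 521284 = 729.16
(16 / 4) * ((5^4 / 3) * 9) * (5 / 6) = 6250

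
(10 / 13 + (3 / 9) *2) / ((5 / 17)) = 952 / 195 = 4.88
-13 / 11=-1.18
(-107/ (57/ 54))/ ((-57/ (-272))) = -174624/ 361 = -483.72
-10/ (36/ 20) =-50/ 9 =-5.56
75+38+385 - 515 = -17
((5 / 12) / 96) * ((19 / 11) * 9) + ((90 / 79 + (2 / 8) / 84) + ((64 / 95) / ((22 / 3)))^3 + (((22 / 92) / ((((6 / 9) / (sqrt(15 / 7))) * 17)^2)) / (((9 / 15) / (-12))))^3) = 4219371689662964923321490269 / 3487211942846621763263952000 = 1.21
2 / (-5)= -2 / 5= -0.40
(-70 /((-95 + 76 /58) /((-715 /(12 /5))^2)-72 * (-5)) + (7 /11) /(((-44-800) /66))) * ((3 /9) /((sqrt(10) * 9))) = -24039626261 * sqrt(10) /26578563440040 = -0.00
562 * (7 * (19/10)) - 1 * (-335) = 39048/5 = 7809.60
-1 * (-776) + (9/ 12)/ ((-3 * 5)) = 15519/ 20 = 775.95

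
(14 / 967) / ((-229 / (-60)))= 840 / 221443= 0.00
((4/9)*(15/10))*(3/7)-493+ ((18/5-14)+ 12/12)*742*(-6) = 1447463/35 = 41356.09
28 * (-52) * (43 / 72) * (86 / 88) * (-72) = 61185.09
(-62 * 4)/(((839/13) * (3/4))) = -12896/2517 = -5.12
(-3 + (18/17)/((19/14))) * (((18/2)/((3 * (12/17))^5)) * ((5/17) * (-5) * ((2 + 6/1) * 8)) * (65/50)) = 76323455/1329696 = 57.40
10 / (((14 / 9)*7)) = 45 / 49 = 0.92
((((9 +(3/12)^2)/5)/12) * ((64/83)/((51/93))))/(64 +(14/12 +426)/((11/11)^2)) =1798/4158217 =0.00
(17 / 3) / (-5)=-17 / 15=-1.13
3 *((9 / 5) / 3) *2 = 18 / 5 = 3.60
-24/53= -0.45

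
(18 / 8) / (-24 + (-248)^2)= 9 / 245920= 0.00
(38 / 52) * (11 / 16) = 209 / 416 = 0.50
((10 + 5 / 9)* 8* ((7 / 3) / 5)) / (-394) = -532 / 5319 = -0.10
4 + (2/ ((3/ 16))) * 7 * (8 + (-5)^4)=47268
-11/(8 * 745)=-11/5960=-0.00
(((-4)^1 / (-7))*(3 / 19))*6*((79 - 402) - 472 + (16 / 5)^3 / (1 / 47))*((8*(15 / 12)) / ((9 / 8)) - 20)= -2980384 / 665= -4481.78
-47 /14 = -3.36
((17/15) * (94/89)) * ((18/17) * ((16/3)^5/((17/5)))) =197132288/122553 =1608.55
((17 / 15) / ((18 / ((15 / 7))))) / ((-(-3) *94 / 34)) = 289 / 17766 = 0.02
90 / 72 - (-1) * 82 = 333 / 4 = 83.25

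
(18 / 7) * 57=1026 / 7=146.57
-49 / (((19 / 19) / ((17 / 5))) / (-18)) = 14994 / 5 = 2998.80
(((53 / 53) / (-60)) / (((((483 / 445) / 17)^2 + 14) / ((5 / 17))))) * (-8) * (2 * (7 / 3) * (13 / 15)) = 35010820 / 3091277979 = 0.01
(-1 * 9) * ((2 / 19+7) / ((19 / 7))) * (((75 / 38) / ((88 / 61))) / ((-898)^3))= 38910375 / 874183249689728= 0.00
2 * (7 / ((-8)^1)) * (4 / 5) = -7 / 5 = -1.40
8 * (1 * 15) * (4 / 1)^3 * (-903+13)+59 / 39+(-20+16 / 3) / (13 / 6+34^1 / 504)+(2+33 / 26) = -300161051089 / 43914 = -6835201.78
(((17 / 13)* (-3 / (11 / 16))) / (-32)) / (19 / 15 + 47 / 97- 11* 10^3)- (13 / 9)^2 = -773468525573 / 370712803032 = -2.09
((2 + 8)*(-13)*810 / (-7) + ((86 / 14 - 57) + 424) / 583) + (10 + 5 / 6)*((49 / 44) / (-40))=15043.20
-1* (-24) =24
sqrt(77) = 8.77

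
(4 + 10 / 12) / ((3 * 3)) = 29 / 54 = 0.54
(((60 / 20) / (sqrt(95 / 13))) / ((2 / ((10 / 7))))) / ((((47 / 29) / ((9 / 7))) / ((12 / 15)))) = 3132 * sqrt(1235) / 218785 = 0.50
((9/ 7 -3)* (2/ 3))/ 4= -2/ 7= -0.29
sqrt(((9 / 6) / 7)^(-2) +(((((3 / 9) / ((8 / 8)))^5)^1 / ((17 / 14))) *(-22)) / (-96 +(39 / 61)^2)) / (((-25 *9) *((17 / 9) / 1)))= -2 *sqrt(16125289000201010) / 23129067375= -0.01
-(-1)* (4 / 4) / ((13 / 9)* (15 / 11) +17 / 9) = 99 / 382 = 0.26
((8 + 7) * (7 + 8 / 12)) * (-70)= -8050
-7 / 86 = -0.08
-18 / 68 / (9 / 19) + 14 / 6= 181 / 102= 1.77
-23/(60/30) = -11.50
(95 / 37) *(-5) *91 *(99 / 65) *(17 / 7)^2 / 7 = -2718045 / 1813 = -1499.20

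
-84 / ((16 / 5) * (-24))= 35 / 32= 1.09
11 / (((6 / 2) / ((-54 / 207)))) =-22 / 23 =-0.96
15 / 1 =15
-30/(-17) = 30/17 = 1.76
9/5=1.80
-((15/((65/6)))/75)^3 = -216/34328125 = -0.00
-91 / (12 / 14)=-637 / 6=-106.17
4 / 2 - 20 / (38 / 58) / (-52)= 639 / 247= 2.59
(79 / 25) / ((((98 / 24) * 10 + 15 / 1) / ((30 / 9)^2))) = 632 / 1005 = 0.63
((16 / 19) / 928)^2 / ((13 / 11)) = 11 / 15787252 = 0.00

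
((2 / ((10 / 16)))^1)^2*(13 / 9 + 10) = 26368 / 225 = 117.19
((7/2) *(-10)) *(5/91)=-25/13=-1.92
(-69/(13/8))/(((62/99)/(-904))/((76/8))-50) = 234658512/276319303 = 0.85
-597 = -597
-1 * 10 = -10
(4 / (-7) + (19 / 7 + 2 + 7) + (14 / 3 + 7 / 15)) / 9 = 1709 / 945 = 1.81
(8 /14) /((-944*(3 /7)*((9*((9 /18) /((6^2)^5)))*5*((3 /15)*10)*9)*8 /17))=-448.11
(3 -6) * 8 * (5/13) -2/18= -1093/117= -9.34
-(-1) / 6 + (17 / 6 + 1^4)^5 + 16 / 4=6468743 / 7776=831.89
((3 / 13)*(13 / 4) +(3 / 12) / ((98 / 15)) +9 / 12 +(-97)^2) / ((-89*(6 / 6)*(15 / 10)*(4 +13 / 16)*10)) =-7377862 / 5036955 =-1.46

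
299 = 299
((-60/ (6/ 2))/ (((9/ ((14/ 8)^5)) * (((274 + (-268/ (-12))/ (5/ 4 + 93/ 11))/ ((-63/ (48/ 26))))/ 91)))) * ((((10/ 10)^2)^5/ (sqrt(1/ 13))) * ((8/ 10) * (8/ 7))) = 8489904787 * sqrt(13)/ 22652288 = 1351.33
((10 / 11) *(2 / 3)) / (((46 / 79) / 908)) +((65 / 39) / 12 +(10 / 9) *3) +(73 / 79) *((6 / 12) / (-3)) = 682406921 / 719532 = 948.40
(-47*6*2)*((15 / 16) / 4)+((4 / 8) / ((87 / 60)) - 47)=-82983 / 464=-178.84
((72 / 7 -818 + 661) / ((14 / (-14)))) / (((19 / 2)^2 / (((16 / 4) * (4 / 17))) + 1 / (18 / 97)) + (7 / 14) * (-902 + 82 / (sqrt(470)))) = -4000426597440 / 9535473761707 -6985046016 * sqrt(470) / 66748316331949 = -0.42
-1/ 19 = -0.05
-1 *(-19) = 19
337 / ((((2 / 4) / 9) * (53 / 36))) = 218376 / 53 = 4120.30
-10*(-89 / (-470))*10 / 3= -890 / 141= -6.31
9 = 9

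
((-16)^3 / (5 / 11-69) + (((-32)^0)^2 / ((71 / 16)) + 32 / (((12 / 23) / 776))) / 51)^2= 57223368415396096 / 58034255409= 986027.44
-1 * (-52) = 52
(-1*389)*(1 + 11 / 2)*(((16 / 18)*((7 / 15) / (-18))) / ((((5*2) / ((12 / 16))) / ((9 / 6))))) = 35399 / 5400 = 6.56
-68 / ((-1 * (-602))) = -34 / 301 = -0.11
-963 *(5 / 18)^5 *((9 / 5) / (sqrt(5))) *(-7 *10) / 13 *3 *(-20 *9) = -2340625 *sqrt(5) / 1404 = -3727.78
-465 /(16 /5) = -145.31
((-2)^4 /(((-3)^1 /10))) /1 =-160 /3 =-53.33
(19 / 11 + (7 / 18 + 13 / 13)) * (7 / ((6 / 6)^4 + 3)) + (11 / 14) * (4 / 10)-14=-228203 / 27720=-8.23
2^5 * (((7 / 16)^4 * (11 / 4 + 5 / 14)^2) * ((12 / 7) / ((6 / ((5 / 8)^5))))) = 165571875 / 536870912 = 0.31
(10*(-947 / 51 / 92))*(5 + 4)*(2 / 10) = -2841 / 782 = -3.63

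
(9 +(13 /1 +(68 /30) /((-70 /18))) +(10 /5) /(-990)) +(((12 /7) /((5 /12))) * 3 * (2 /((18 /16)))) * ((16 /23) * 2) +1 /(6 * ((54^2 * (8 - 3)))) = 40237914239 /774635400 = 51.94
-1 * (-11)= 11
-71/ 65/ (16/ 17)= -1207/ 1040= -1.16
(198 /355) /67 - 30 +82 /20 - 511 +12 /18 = -76524671 /142710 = -536.23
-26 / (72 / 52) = -169 / 9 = -18.78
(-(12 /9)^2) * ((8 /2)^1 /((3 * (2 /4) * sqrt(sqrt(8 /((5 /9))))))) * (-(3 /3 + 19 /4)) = 368 * 10^(1 /4) * sqrt(3) /81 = 13.99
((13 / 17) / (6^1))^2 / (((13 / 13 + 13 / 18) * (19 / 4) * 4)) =169 / 340442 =0.00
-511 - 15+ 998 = 472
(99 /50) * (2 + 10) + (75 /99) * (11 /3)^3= 123739 /2025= 61.11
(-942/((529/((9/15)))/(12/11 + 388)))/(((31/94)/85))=-19328257440/180389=-107147.65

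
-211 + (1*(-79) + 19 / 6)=-286.83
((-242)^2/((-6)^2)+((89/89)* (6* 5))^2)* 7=159187/9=17687.44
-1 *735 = -735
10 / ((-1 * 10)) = -1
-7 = -7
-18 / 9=-2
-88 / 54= -1.63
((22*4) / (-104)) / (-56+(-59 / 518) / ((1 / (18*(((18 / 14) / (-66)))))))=438746 / 29016299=0.02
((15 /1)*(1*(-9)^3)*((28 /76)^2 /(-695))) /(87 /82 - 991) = -8787366 /4073280325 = -0.00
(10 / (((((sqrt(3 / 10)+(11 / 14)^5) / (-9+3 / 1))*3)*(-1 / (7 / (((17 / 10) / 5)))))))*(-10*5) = -24302.31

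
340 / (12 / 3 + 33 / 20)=6800 / 113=60.18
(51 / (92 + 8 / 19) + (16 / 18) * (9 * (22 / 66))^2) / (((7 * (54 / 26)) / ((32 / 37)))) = 0.51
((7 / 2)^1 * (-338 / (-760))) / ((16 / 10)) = 1183 / 1216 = 0.97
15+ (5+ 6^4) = 1316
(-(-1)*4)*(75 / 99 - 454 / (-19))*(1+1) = 123656 / 627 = 197.22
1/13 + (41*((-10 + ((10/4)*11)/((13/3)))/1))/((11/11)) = -3893/26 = -149.73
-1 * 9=-9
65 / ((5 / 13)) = 169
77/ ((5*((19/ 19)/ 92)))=7084/ 5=1416.80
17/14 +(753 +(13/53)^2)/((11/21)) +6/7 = 622807795/432586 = 1439.73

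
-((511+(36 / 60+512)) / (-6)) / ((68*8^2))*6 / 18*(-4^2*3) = -853 / 1360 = -0.63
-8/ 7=-1.14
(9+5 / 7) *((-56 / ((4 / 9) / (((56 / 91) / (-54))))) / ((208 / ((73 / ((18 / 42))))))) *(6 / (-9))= -34748 / 4563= -7.62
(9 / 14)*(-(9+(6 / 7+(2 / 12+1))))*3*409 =-1704303 / 196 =-8695.42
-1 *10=-10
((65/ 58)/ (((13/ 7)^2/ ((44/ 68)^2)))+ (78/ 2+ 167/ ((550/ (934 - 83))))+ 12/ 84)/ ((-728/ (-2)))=15608099779/ 19085841775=0.82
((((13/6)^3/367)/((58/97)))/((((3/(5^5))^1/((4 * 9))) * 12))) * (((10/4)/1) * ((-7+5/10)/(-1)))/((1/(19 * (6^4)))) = 2467402640625/42572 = 57958344.47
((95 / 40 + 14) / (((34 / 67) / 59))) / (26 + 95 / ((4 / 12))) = 517843 / 84592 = 6.12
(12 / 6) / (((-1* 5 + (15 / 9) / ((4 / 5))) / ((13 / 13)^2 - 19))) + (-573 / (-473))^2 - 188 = -1363994377 / 7830515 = -174.19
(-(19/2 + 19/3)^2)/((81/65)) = -586625/2916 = -201.17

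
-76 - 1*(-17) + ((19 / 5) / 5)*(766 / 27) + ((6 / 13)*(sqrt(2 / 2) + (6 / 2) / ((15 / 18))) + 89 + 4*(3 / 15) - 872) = -7173698 / 8775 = -817.52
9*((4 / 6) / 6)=1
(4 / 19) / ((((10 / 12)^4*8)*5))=648 / 59375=0.01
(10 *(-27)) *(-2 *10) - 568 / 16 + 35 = 10799 / 2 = 5399.50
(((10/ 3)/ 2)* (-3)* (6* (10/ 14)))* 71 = -10650/ 7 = -1521.43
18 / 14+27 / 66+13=2263 / 154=14.69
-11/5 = -2.20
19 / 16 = 1.19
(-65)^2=4225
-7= -7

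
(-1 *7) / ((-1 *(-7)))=-1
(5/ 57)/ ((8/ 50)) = 125/ 228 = 0.55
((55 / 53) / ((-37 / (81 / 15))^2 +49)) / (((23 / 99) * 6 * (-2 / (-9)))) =0.03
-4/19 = -0.21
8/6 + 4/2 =10/3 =3.33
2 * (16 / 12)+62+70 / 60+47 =677 / 6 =112.83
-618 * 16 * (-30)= 296640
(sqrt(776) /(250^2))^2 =97 /488281250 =0.00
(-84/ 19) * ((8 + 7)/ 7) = -180/ 19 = -9.47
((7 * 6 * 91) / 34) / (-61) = -1911 / 1037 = -1.84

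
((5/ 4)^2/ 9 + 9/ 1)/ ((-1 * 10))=-1321/ 1440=-0.92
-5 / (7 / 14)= -10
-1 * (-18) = 18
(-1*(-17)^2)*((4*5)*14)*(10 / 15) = -161840 / 3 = -53946.67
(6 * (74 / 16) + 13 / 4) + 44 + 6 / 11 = 75.55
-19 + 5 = -14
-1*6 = -6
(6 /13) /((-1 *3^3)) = -2 /117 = -0.02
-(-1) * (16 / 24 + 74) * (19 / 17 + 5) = 23296 / 51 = 456.78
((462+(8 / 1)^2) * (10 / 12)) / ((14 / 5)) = 156.55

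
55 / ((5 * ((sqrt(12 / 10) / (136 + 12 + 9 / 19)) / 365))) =11326315 * sqrt(30) / 114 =544182.30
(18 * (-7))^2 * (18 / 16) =35721 / 2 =17860.50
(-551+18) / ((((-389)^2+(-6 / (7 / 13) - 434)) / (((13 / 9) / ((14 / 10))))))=-34645 / 9505179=-0.00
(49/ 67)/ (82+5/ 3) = 147/ 16817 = 0.01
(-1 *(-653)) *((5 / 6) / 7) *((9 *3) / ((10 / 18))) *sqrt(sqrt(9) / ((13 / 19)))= 52893 *sqrt(741) / 182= 7911.08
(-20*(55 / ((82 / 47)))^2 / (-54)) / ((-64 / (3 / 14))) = -33411125 / 27111168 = -1.23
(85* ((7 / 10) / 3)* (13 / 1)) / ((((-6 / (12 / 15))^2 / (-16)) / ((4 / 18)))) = -99008 / 6075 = -16.30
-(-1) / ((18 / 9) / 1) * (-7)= -7 / 2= -3.50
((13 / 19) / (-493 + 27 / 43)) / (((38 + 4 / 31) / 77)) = -1334333 / 475480776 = -0.00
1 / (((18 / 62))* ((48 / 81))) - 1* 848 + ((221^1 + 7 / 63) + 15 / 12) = -89255 / 144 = -619.83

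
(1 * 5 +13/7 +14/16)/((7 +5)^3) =433/96768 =0.00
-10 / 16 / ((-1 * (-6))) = -5 / 48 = -0.10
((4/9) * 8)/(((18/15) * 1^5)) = 80/27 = 2.96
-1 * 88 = -88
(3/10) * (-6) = -9/5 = -1.80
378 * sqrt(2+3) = 378 * sqrt(5) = 845.23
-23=-23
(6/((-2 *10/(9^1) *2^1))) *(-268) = 1809/5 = 361.80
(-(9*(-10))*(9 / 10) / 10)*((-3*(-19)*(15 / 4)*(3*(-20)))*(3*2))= -623295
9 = 9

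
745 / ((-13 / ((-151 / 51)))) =112495 / 663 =169.68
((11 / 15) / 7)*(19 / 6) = 209 / 630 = 0.33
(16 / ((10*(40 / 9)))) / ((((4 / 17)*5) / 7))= 1071 / 500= 2.14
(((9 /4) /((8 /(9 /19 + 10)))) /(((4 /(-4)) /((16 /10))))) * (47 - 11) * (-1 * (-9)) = -145071 /95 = -1527.06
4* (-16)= -64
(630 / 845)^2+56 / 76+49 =27291789 / 542659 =50.29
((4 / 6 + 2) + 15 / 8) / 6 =109 / 144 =0.76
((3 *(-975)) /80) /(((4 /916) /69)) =-9243585 /16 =-577724.06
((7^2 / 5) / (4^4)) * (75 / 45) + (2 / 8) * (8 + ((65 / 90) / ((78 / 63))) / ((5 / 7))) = 2903 / 1280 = 2.27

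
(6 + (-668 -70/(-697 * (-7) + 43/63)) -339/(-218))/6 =-553279634/5026317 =-110.08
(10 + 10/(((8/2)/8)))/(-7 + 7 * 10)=10/21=0.48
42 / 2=21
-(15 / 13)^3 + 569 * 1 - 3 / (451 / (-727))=567061475 / 990847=572.30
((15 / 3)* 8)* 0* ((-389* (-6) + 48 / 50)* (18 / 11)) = 0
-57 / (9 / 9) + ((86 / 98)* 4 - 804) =-857.49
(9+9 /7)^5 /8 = 241864704 /16807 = 14390.71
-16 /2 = -8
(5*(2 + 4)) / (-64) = -15 / 32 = -0.47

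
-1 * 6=-6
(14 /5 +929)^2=21706281 /25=868251.24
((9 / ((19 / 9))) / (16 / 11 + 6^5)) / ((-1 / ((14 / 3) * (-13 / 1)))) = 27027 / 812744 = 0.03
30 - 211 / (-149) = 4681 / 149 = 31.42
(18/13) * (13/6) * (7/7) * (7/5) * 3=63/5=12.60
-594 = -594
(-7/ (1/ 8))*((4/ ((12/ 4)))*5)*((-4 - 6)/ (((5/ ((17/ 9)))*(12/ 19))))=2233.09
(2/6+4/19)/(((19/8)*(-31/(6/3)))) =-16/1083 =-0.01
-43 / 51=-0.84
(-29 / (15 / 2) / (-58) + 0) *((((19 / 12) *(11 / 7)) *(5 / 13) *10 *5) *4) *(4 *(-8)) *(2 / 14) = -58.33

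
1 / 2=0.50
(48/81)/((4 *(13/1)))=4/351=0.01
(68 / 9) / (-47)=-68 / 423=-0.16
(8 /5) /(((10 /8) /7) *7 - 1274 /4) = -32 /6345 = -0.01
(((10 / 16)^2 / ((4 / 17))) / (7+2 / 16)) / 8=425 / 14592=0.03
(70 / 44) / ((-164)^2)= 35 / 591712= 0.00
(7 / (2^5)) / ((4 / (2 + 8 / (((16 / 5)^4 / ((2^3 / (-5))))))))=13461 / 131072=0.10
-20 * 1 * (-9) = 180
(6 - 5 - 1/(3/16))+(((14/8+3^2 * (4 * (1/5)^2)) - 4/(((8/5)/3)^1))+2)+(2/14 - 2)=-17851/2100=-8.50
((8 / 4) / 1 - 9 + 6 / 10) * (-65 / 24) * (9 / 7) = 22.29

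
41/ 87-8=-655/ 87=-7.53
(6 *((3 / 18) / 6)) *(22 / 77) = 1 / 21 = 0.05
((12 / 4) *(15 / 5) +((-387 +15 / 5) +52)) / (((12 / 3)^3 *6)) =-323 / 384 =-0.84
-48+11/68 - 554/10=-35101/340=-103.24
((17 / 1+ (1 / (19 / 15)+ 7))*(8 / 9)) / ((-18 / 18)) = -1256 / 57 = -22.04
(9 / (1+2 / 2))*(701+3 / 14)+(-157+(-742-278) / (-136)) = 84167 / 28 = 3005.96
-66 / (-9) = 22 / 3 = 7.33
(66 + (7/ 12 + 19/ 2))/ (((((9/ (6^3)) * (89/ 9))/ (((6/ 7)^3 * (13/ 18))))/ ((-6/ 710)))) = -7691112/ 10837085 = -0.71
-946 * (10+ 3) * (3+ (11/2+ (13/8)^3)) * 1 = -40269801/256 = -157303.91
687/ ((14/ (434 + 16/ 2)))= 151827/ 7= 21689.57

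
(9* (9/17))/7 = 81/119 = 0.68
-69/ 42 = -23/ 14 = -1.64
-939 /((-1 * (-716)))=-939 /716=-1.31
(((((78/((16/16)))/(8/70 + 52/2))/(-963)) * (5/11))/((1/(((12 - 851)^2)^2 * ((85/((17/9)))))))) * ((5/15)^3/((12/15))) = -28181834034956875/19364004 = -1455372248.17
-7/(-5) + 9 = 52/5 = 10.40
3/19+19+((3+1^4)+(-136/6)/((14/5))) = 6010/399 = 15.06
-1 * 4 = -4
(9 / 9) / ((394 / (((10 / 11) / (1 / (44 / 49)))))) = 20 / 9653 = 0.00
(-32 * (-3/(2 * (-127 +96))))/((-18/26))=208/93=2.24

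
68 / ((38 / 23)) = 782 / 19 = 41.16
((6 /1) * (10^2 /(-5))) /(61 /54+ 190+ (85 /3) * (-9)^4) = -6480 /10048651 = -0.00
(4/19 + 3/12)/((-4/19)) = -35/16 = -2.19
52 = 52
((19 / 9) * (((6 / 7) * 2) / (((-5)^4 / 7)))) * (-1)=-76 / 1875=-0.04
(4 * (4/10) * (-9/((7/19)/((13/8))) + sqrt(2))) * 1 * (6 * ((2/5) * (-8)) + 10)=102258/175 - 368 * sqrt(2)/25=563.51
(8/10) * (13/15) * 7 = 364/75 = 4.85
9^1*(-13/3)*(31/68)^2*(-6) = 112437/2312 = 48.63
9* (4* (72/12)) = 216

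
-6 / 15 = -2 / 5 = -0.40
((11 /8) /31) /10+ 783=1941851 /2480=783.00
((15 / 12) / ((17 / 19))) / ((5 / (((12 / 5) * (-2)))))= -114 / 85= -1.34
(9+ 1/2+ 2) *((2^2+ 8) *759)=104742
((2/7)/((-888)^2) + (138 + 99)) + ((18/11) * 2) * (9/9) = 7294426283/30358944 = 240.27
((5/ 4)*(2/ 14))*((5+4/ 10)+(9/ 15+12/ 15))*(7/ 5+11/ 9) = 1003/ 315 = 3.18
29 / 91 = 0.32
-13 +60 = 47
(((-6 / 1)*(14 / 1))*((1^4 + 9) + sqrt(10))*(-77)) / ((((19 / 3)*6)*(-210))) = -154 / 19 - 77*sqrt(10) / 95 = -10.67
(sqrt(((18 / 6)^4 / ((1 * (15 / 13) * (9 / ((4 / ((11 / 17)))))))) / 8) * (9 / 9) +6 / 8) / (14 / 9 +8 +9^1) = 27 / 668 +9 * sqrt(72930) / 18370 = 0.17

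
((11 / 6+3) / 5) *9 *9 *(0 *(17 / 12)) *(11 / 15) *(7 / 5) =0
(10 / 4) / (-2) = -5 / 4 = -1.25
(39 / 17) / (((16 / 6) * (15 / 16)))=78 / 85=0.92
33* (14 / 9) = 154 / 3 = 51.33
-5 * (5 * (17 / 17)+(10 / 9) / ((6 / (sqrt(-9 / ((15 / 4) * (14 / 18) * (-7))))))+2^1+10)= -85 - 10 * sqrt(15) / 63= -85.61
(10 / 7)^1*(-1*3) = -30 / 7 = -4.29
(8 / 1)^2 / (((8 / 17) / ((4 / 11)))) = 544 / 11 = 49.45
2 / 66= 1 / 33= 0.03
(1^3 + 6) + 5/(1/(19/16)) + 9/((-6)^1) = 183/16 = 11.44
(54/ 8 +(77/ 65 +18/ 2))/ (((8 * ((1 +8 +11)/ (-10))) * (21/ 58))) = -18241/ 6240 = -2.92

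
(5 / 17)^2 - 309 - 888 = -345908 / 289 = -1196.91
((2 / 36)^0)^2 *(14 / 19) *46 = 644 / 19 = 33.89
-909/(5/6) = -5454/5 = -1090.80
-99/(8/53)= -5247/8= -655.88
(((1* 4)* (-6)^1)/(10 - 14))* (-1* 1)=-6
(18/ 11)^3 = 5832/ 1331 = 4.38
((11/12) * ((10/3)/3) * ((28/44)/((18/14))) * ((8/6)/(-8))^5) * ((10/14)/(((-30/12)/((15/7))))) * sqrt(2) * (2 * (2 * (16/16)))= 25 * sqrt(2)/157464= 0.00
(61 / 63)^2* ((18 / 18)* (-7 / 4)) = -1.64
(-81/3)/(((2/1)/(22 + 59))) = -2187/2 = -1093.50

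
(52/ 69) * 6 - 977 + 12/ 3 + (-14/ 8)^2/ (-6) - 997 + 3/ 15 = -1965.79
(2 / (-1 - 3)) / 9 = -1 / 18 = -0.06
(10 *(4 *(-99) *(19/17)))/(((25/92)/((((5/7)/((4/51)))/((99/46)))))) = -482448/7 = -68921.14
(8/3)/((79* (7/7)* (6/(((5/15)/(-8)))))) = -0.00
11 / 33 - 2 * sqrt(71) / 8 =1 / 3 - sqrt(71) / 4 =-1.77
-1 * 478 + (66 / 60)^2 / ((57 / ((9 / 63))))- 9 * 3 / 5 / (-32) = -152522767 / 319200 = -477.83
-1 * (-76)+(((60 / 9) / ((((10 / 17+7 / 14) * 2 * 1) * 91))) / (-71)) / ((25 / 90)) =18167924 / 239057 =76.00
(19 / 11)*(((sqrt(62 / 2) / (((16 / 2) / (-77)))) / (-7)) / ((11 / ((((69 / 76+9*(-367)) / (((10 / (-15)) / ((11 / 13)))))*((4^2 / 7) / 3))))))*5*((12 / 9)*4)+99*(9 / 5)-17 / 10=353 / 2+1673060*sqrt(31) / 91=102541.38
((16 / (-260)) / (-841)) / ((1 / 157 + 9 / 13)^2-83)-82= -82.00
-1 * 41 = -41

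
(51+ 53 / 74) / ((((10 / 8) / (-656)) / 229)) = -6215213.49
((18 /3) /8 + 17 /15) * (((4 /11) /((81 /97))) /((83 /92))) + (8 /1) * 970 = 8609137612 /1109295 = 7760.91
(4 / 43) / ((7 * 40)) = 1 / 3010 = 0.00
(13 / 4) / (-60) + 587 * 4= 563507 / 240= 2347.95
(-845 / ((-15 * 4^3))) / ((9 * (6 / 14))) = 1183 / 5184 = 0.23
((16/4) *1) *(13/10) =5.20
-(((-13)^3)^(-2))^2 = -1/ 23298085122481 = -0.00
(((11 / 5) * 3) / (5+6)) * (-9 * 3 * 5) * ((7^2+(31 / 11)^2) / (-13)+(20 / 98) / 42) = 14708655 / 41503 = 354.40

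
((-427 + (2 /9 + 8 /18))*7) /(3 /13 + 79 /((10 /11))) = -34.25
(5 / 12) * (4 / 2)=5 / 6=0.83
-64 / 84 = -16 / 21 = -0.76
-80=-80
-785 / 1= -785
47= 47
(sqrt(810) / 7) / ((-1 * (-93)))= 3 * sqrt(10) / 217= 0.04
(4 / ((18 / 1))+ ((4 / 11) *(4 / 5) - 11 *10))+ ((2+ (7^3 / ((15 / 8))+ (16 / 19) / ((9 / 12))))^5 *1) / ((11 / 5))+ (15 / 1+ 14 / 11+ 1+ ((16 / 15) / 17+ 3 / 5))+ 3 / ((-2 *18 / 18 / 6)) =7126778454278914532335892 / 70322759161875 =101343840020.18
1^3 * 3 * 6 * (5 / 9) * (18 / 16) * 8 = 90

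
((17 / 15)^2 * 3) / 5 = 289 / 375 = 0.77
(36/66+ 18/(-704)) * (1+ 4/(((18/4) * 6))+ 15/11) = 22753/17424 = 1.31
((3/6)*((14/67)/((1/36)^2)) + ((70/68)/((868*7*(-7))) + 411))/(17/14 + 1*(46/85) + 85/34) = 37814166605/294501984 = 128.40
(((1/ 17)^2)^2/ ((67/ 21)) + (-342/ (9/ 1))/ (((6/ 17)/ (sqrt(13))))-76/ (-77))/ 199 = 425290549/ 85746082961-323 * sqrt(13)/ 597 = -1.95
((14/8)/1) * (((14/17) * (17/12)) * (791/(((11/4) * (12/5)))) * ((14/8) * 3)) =1356565/1056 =1284.63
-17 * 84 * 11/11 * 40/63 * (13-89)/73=206720/219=943.93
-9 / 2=-4.50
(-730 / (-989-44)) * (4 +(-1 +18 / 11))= 37230 / 11363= 3.28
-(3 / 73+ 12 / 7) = -897 / 511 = -1.76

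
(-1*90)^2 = 8100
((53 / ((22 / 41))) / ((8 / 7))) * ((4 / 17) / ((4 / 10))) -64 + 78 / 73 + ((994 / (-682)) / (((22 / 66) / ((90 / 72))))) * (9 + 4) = -83.14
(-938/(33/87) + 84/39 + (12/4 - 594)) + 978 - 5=-298692/143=-2088.76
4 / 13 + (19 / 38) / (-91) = 55 / 182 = 0.30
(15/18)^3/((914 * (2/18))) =125/21936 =0.01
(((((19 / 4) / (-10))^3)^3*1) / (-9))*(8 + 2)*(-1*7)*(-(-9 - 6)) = -2258813884453 / 15728640000000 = -0.14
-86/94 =-43/47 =-0.91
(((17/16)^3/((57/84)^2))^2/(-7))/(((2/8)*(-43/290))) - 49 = -22.85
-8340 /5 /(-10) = 834 /5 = 166.80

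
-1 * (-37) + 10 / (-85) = 627 / 17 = 36.88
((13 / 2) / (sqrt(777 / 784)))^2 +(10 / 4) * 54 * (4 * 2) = 124612 / 111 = 1122.63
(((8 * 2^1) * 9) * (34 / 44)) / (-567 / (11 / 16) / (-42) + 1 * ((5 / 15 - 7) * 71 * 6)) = -153 / 3878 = -0.04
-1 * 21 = -21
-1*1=-1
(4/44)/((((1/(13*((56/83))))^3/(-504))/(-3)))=583372468224/6289657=92751.08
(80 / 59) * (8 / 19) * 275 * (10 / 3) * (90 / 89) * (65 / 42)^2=18590000000 / 14666043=1267.55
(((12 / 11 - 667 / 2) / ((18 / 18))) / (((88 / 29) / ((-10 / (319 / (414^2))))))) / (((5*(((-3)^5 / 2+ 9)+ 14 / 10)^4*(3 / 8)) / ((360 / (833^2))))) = 0.00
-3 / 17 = -0.18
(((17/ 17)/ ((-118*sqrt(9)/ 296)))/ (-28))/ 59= 37/ 73101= 0.00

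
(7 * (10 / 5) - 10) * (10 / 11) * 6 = 240 / 11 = 21.82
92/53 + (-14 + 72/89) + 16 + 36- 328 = -1355926/4717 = -287.46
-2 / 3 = -0.67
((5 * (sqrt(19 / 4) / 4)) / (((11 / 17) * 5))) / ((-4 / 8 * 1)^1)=-17 * sqrt(19) / 44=-1.68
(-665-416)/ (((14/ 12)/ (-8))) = 51888/ 7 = 7412.57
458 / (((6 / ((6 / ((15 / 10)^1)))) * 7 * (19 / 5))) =4580 / 399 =11.48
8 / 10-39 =-38.20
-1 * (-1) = 1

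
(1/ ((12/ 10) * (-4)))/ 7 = -5/ 168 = -0.03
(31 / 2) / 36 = 31 / 72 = 0.43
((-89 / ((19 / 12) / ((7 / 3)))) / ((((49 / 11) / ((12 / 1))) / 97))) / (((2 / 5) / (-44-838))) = 75570555.79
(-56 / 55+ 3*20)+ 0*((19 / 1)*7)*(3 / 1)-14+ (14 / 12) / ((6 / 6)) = 15229 / 330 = 46.15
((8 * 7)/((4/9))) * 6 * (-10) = -7560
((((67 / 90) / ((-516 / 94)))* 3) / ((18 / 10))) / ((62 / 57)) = -59831 / 287928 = -0.21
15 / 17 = 0.88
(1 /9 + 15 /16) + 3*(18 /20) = 2699 /720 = 3.75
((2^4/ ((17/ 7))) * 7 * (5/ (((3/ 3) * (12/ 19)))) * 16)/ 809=297920/ 41259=7.22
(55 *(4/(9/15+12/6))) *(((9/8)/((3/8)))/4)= 825/13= 63.46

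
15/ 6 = 5/ 2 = 2.50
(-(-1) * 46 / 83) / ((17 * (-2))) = -23 / 1411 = -0.02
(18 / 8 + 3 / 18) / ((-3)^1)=-29 / 36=-0.81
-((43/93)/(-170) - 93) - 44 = 774733/15810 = 49.00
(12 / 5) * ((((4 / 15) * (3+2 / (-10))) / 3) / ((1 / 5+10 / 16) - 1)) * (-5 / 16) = 16 / 15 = 1.07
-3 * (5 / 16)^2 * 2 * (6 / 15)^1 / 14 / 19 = -15 / 17024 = -0.00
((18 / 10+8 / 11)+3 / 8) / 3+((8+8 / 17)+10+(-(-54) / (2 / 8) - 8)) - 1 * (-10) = 5328109 / 22440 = 237.44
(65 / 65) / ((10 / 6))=3 / 5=0.60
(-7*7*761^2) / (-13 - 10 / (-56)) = 794554012 / 359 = 2213242.37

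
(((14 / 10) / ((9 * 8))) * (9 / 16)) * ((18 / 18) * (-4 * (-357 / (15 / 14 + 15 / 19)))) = 110789 / 13200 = 8.39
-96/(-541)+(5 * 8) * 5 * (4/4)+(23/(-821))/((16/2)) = 711275685/3553288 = 200.17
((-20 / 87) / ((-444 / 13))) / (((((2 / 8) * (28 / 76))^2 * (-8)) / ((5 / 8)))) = -0.06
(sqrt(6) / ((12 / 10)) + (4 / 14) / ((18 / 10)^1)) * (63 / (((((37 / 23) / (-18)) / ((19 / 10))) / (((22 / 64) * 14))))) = -6359661 * sqrt(6) / 1184-302841 / 296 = -14180.14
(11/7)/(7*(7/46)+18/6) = 46/119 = 0.39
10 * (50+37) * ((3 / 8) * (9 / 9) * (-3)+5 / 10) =-2175 / 4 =-543.75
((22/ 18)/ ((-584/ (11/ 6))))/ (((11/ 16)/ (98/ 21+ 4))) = -0.05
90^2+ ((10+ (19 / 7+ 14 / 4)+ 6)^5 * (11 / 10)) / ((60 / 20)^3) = 33179511336061 / 145212480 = 228489.39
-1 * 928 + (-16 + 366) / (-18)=-8527 / 9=-947.44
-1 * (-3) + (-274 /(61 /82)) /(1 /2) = -44753 /61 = -733.66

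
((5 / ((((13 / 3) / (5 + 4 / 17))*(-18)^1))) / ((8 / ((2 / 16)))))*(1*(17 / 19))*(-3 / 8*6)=1335 / 126464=0.01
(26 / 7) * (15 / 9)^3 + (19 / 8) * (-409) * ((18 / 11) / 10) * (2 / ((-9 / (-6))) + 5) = -82286983 / 83160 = -989.50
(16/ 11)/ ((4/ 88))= 32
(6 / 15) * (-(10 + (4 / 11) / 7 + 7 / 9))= -4.33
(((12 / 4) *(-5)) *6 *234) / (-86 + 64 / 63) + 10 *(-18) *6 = -2227770 / 2677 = -832.19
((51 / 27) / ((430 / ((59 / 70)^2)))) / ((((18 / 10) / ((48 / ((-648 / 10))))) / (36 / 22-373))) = 1124363 / 2357586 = 0.48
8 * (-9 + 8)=-8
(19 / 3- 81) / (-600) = 0.12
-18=-18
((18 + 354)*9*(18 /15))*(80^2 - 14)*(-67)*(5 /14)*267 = -1147418062776 /7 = -163916866110.86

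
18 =18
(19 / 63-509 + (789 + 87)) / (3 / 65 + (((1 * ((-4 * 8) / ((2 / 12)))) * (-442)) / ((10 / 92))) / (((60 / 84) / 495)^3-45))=-2815781439095300 / 133006784108460507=-0.02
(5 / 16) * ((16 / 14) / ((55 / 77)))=1 / 2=0.50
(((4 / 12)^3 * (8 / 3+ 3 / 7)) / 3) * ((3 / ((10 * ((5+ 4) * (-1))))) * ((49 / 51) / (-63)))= 13 / 669222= 0.00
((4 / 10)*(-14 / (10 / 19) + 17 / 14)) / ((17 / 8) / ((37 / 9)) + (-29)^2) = -525992 / 43590575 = -0.01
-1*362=-362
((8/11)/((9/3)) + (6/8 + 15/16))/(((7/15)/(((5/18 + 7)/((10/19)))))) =2536291/44352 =57.19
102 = 102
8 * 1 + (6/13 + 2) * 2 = 168/13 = 12.92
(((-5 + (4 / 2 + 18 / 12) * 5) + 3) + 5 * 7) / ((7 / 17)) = 1717 / 14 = 122.64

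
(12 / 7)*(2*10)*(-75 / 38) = -9000 / 133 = -67.67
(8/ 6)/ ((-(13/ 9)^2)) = -108/ 169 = -0.64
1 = 1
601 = 601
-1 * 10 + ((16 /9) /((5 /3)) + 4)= -74 /15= -4.93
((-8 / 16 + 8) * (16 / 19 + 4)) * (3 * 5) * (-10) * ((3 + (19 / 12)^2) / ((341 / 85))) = -193789375 / 25916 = -7477.60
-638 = -638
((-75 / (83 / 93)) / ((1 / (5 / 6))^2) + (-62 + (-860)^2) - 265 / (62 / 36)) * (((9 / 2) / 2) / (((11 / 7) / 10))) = 2396879361765 / 226424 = 10585800.81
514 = 514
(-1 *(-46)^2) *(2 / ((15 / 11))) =-46552 / 15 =-3103.47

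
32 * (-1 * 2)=-64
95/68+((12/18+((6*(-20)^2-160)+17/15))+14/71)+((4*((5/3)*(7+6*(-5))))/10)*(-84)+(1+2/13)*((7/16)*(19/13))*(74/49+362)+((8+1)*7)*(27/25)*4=290698763413/71394050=4071.75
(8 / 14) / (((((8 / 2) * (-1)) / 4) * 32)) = -0.02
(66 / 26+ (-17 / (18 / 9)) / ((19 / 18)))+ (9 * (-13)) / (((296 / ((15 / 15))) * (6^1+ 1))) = -2850963 / 511784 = -5.57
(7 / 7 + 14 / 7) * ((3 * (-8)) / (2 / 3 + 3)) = -216 / 11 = -19.64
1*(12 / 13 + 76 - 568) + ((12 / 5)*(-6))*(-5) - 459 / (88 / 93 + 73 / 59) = -98013417 / 155753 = -629.29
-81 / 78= -27 / 26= -1.04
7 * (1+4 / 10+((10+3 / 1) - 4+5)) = 107.80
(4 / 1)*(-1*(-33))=132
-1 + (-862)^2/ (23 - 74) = -743095/ 51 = -14570.49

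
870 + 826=1696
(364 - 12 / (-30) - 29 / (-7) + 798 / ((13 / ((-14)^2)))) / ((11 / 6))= 33851802 / 5005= 6763.60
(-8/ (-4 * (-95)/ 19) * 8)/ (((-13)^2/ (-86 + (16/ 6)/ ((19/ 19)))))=800/ 507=1.58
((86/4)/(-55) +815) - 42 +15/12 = 170249/220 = 773.86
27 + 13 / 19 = 526 / 19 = 27.68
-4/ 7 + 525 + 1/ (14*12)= 88105/ 168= 524.43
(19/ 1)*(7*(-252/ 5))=-33516/ 5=-6703.20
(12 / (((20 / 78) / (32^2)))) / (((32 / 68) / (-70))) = -7128576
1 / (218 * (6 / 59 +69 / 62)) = 1829 / 484287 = 0.00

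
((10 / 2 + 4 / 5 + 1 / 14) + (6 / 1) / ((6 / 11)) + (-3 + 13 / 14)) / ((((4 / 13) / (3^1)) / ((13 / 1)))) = 1875.90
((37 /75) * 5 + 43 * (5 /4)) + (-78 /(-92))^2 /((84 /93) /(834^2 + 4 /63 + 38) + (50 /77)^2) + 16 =3984249271385802251 /53898463278507720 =73.92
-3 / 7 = -0.43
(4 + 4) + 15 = 23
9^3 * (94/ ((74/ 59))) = 2021517/ 37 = 54635.59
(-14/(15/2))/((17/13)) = -364/255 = -1.43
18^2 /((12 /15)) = 405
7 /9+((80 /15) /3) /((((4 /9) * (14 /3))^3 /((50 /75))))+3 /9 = 61441 /49392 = 1.24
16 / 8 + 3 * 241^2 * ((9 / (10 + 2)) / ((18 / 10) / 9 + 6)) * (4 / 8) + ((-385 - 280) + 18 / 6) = 2449965 / 248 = 9878.89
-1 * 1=-1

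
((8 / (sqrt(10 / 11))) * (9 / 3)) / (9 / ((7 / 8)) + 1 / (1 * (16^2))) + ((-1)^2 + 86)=89.45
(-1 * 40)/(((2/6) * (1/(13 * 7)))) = -10920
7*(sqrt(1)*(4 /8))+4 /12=23 /6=3.83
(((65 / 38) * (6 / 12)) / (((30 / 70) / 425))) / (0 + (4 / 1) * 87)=193375 / 79344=2.44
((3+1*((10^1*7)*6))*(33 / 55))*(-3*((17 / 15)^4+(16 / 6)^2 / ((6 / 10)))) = -32125487 / 3125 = -10280.16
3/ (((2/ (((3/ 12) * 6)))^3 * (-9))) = -9/ 64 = -0.14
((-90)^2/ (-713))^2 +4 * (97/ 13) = 1050177172/ 6608797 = 158.91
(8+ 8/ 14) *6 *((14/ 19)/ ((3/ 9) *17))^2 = 90720/ 104329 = 0.87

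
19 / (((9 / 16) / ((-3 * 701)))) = -213104 / 3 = -71034.67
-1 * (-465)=465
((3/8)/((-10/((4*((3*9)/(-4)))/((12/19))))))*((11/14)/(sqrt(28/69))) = 5643*sqrt(483)/62720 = 1.98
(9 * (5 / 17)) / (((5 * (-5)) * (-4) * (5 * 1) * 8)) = 9 / 13600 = 0.00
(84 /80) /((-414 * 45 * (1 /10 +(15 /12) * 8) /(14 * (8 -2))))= -0.00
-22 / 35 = -0.63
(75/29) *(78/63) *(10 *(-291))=-1891500/203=-9317.73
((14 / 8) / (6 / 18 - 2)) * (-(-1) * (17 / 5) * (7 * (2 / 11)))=-4.54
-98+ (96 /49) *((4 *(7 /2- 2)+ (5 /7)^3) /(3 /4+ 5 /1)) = -37044706 /386561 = -95.83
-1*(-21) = 21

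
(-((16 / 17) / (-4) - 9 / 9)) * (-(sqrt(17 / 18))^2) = -7 / 6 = -1.17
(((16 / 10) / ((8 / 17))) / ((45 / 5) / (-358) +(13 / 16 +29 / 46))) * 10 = 2239648 / 93393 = 23.98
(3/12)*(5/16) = 5/64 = 0.08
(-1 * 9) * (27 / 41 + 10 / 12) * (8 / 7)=-4404 / 287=-15.34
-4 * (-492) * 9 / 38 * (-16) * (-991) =140420736 / 19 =7390565.05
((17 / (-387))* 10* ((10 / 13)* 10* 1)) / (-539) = 17000 / 2711709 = 0.01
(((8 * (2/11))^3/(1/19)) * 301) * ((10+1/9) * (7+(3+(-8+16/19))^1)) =673161216/1331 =505755.98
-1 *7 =-7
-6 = -6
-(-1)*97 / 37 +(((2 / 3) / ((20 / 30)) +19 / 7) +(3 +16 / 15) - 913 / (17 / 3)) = -9953977 / 66045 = -150.72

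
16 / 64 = 1 / 4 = 0.25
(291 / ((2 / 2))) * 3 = 873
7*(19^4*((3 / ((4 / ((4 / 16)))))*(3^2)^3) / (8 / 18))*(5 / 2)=89778788505 / 128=701396785.20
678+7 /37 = 678.19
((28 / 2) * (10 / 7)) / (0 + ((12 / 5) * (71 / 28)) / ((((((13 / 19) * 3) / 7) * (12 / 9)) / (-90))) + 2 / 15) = -7800 / 546293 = -0.01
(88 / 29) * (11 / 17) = 968 / 493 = 1.96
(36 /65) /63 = 4 /455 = 0.01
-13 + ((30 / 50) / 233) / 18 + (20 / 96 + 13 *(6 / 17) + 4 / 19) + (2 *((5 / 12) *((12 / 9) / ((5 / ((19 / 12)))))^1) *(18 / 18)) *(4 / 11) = -7.86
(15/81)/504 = 5/13608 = 0.00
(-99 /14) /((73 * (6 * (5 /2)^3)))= -0.00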